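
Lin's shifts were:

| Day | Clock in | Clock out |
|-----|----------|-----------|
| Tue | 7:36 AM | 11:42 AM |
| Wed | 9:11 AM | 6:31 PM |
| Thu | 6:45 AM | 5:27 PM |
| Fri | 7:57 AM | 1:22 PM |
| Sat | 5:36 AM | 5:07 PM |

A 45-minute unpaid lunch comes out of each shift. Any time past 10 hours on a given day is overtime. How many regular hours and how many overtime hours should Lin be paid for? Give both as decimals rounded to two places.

Regular 36.55 hours, overtime 0.77 hours

Tue: 7:36 AM–11:42 AM = 4 h 6 min; less 45 min break → 3 h 21 min
Wed: 9:11 AM–6:31 PM = 9 h 20 min; less 45 min break → 8 h 35 min
Thu: 6:45 AM–5:27 PM = 10 h 42 min; less 45 min break → 9 h 57 min
Fri: 7:57 AM–1:22 PM = 5 h 25 min; less 45 min break → 4 h 40 min
Sat: 5:36 AM–5:07 PM = 11 h 31 min; less 45 min break → 10 h 46 min
Tue reg 3 h 21 min / OT 0 h 0 min; Wed reg 8 h 35 min / OT 0 h 0 min; Thu reg 9 h 57 min / OT 0 h 0 min; Fri reg 4 h 40 min / OT 0 h 0 min; Sat reg 10 h 0 min / OT 0 h 46 min.
Totals: regular 36 h 33 min, overtime 0 h 46 min.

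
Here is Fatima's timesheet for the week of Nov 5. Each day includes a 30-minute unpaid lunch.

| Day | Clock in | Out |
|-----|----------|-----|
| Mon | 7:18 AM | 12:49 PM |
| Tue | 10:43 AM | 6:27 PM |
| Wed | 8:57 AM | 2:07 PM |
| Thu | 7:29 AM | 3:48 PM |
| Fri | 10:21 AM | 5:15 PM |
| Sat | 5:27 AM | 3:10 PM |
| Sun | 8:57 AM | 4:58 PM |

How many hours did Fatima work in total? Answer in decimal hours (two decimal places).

47.87 hours

Mon: 7:18 AM–12:49 PM = 5 h 31 min; less 30 min break → 5 h 1 min
Tue: 10:43 AM–6:27 PM = 7 h 44 min; less 30 min break → 7 h 14 min
Wed: 8:57 AM–2:07 PM = 5 h 10 min; less 30 min break → 4 h 40 min
Thu: 7:29 AM–3:48 PM = 8 h 19 min; less 30 min break → 7 h 49 min
Fri: 10:21 AM–5:15 PM = 6 h 54 min; less 30 min break → 6 h 24 min
Sat: 5:27 AM–3:10 PM = 9 h 43 min; less 30 min break → 9 h 13 min
Sun: 8:57 AM–4:58 PM = 8 h 1 min; less 30 min break → 7 h 31 min
Total: 5 h 1 min + 7 h 14 min + 4 h 40 min + 7 h 49 min + 6 h 24 min + 9 h 13 min + 7 h 31 min = 47 h 52 min.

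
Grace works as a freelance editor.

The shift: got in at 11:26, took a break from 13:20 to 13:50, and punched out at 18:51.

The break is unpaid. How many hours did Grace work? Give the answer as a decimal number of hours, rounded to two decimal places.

The shift: 11:26–18:51 = 7 h 25 min; less 30 min break → 6 h 55 min

6.92 hours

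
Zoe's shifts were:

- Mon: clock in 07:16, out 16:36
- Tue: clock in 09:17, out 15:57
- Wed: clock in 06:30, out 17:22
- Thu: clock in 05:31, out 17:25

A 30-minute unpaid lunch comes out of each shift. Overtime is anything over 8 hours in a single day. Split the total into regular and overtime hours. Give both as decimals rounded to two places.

Mon: 07:16–16:36 = 9 h 20 min; less 30 min break → 8 h 50 min
Tue: 09:17–15:57 = 6 h 40 min; less 30 min break → 6 h 10 min
Wed: 06:30–17:22 = 10 h 52 min; less 30 min break → 10 h 22 min
Thu: 05:31–17:25 = 11 h 54 min; less 30 min break → 11 h 24 min
Mon reg 8 h 0 min / OT 0 h 50 min; Tue reg 6 h 10 min / OT 0 h 0 min; Wed reg 8 h 0 min / OT 2 h 22 min; Thu reg 8 h 0 min / OT 3 h 24 min.
Totals: regular 30 h 10 min, overtime 6 h 36 min.

Regular 30.17 hours, overtime 6.60 hours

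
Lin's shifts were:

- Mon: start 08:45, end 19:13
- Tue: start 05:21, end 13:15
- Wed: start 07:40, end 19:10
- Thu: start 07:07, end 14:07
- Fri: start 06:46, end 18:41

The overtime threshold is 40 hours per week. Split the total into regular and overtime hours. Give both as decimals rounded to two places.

Regular 40.00 hours, overtime 8.78 hours

Mon: 08:45–19:13 = 10 h 28 min
Tue: 05:21–13:15 = 7 h 54 min
Wed: 07:40–19:10 = 11 h 30 min
Thu: 07:07–14:07 = 7 h 0 min
Fri: 06:46–18:41 = 11 h 55 min
Total worked: 48 h 47 min = 48.78 h.
Threshold 40 h → overtime 8 h 47 min, regular 40 h 0 min.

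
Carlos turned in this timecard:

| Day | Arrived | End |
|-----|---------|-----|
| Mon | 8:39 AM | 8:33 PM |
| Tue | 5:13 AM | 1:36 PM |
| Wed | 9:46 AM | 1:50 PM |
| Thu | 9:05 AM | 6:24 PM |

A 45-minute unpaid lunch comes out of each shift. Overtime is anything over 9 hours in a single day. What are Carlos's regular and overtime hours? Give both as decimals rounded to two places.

Mon: 8:39 AM–8:33 PM = 11 h 54 min; less 45 min break → 11 h 9 min
Tue: 5:13 AM–1:36 PM = 8 h 23 min; less 45 min break → 7 h 38 min
Wed: 9:46 AM–1:50 PM = 4 h 4 min; less 45 min break → 3 h 19 min
Thu: 9:05 AM–6:24 PM = 9 h 19 min; less 45 min break → 8 h 34 min
Mon reg 9 h 0 min / OT 2 h 9 min; Tue reg 7 h 38 min / OT 0 h 0 min; Wed reg 3 h 19 min / OT 0 h 0 min; Thu reg 8 h 34 min / OT 0 h 0 min.
Totals: regular 28 h 31 min, overtime 2 h 9 min.

Regular 28.52 hours, overtime 2.15 hours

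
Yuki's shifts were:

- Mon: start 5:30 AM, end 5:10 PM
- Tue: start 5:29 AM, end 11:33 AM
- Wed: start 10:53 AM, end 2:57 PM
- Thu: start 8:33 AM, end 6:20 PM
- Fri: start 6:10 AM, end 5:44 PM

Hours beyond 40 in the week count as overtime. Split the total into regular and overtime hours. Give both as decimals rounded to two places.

Regular 40.00 hours, overtime 3.15 hours

Mon: 5:30 AM–5:10 PM = 11 h 40 min
Tue: 5:29 AM–11:33 AM = 6 h 4 min
Wed: 10:53 AM–2:57 PM = 4 h 4 min
Thu: 8:33 AM–6:20 PM = 9 h 47 min
Fri: 6:10 AM–5:44 PM = 11 h 34 min
Total worked: 43 h 9 min = 43.15 h.
Threshold 40 h → overtime 3 h 9 min, regular 40 h 0 min.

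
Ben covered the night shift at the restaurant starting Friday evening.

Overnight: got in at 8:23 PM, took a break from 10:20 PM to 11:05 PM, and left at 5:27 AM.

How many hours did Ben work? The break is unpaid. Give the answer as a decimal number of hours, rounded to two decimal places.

8.32 hours

Overnight: 8:23 PM → midnight = 3 h 37 min; midnight → 5:27 AM = 5 h 27 min; span 9 h 4 min; less 45 min break → 8 h 19 min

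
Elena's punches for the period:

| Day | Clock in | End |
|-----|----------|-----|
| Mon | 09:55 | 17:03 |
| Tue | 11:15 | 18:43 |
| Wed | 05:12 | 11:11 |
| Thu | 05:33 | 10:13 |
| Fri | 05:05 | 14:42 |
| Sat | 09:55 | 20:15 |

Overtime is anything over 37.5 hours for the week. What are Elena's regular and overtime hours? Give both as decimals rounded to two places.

Regular 37.50 hours, overtime 7.70 hours

Mon: 09:55–17:03 = 7 h 8 min
Tue: 11:15–18:43 = 7 h 28 min
Wed: 05:12–11:11 = 5 h 59 min
Thu: 05:33–10:13 = 4 h 40 min
Fri: 05:05–14:42 = 9 h 37 min
Sat: 09:55–20:15 = 10 h 20 min
Total worked: 45 h 12 min = 45.20 h.
Threshold 37.5 h → overtime 7 h 42 min, regular 37 h 30 min.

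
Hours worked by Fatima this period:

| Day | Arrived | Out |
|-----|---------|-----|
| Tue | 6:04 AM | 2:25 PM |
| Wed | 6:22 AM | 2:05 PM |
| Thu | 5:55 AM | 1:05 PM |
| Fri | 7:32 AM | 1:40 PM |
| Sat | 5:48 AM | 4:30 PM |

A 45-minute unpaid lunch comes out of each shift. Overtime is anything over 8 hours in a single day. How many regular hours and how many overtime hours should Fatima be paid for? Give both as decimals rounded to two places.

Tue: 6:04 AM–2:25 PM = 8 h 21 min; less 45 min break → 7 h 36 min
Wed: 6:22 AM–2:05 PM = 7 h 43 min; less 45 min break → 6 h 58 min
Thu: 5:55 AM–1:05 PM = 7 h 10 min; less 45 min break → 6 h 25 min
Fri: 7:32 AM–1:40 PM = 6 h 8 min; less 45 min break → 5 h 23 min
Sat: 5:48 AM–4:30 PM = 10 h 42 min; less 45 min break → 9 h 57 min
Tue reg 7 h 36 min / OT 0 h 0 min; Wed reg 6 h 58 min / OT 0 h 0 min; Thu reg 6 h 25 min / OT 0 h 0 min; Fri reg 5 h 23 min / OT 0 h 0 min; Sat reg 8 h 0 min / OT 1 h 57 min.
Totals: regular 34 h 22 min, overtime 1 h 57 min.

Regular 34.37 hours, overtime 1.95 hours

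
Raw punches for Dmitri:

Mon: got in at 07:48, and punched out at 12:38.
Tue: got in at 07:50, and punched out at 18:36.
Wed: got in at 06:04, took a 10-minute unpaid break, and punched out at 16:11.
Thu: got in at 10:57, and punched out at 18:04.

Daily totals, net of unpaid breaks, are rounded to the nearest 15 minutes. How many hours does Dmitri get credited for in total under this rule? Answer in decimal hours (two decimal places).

Mon: 07:48–12:38 = 4 h 50 min → rounds to 4 h 45 min
Tue: 07:50–18:36 = 10 h 46 min → rounds to 10 h 45 min
Wed: 06:04–16:11 = 10 h 7 min − 10 min = 9 h 57 min → rounds to 10 h 0 min
Thu: 10:57–18:04 = 7 h 7 min → rounds to 7 h 0 min
Total credited: 32 h 30 min.

32.50 hours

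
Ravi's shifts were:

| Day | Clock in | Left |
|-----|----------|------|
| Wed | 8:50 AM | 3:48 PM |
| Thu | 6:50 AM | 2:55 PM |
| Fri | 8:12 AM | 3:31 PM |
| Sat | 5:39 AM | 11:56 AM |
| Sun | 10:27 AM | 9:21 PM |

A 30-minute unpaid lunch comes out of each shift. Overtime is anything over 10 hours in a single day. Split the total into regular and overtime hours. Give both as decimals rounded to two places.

Regular 36.65 hours, overtime 0.40 hours

Wed: 8:50 AM–3:48 PM = 6 h 58 min; less 30 min break → 6 h 28 min
Thu: 6:50 AM–2:55 PM = 8 h 5 min; less 30 min break → 7 h 35 min
Fri: 8:12 AM–3:31 PM = 7 h 19 min; less 30 min break → 6 h 49 min
Sat: 5:39 AM–11:56 AM = 6 h 17 min; less 30 min break → 5 h 47 min
Sun: 10:27 AM–9:21 PM = 10 h 54 min; less 30 min break → 10 h 24 min
Wed reg 6 h 28 min / OT 0 h 0 min; Thu reg 7 h 35 min / OT 0 h 0 min; Fri reg 6 h 49 min / OT 0 h 0 min; Sat reg 5 h 47 min / OT 0 h 0 min; Sun reg 10 h 0 min / OT 0 h 24 min.
Totals: regular 36 h 39 min, overtime 0 h 24 min.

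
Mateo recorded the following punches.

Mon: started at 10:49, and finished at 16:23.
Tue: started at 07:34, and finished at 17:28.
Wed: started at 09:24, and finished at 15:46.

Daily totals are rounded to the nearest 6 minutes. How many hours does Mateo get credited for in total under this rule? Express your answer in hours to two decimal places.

21.90 hours

Mon: 10:49–16:23 = 5 h 34 min → rounds to 5 h 36 min
Tue: 07:34–17:28 = 9 h 54 min → rounds to 9 h 54 min
Wed: 09:24–15:46 = 6 h 22 min → rounds to 6 h 24 min
Total credited: 21 h 54 min.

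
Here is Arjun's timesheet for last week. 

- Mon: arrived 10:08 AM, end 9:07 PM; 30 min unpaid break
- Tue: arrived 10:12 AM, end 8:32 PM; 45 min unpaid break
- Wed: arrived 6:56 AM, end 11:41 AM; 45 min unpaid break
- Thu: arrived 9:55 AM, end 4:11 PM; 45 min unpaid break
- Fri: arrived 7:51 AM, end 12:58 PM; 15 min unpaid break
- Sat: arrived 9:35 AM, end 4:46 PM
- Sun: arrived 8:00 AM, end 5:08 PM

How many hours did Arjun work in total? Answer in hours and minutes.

50 h 46 min

Mon: 10:08 AM–9:07 PM = 10 h 59 min; less 30 min break → 10 h 29 min
Tue: 10:12 AM–8:32 PM = 10 h 20 min; less 45 min break → 9 h 35 min
Wed: 6:56 AM–11:41 AM = 4 h 45 min; less 45 min break → 4 h 0 min
Thu: 9:55 AM–4:11 PM = 6 h 16 min; less 45 min break → 5 h 31 min
Fri: 7:51 AM–12:58 PM = 5 h 7 min; less 15 min break → 4 h 52 min
Sat: 9:35 AM–4:46 PM = 7 h 11 min
Sun: 8:00 AM–5:08 PM = 9 h 8 min
Total: 10 h 29 min + 9 h 35 min + 4 h 0 min + 5 h 31 min + 4 h 52 min + 7 h 11 min + 9 h 8 min = 50 h 46 min.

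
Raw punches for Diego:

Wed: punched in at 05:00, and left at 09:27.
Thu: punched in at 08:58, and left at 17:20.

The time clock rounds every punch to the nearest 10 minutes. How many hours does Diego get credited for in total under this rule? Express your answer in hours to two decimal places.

Wed: in 05:00→05:00, out 09:27→09:30; 4 h 30 min
Thu: in 08:58→09:00, out 17:20→17:20; 8 h 20 min
Total credited: 12 h 50 min.

12.83 hours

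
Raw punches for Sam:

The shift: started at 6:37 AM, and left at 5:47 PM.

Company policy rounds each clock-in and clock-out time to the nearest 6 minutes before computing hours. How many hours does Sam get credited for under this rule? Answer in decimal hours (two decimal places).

11.20 hours

The shift: in 6:37 AM→6:36 AM, out 5:47 PM→5:48 PM; 11 h 12 min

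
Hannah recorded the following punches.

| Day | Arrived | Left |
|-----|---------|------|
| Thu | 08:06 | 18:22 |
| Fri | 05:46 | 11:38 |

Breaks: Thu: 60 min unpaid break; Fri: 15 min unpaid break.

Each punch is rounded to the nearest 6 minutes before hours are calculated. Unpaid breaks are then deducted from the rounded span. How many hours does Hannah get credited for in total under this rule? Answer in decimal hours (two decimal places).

Thu: in 08:06→08:06, out 18:22→18:24; 10 h 18 min − 60 min = 9 h 18 min
Fri: in 05:46→05:48, out 11:38→11:36; 5 h 48 min − 15 min = 5 h 33 min
Total credited: 14 h 51 min.

14.85 hours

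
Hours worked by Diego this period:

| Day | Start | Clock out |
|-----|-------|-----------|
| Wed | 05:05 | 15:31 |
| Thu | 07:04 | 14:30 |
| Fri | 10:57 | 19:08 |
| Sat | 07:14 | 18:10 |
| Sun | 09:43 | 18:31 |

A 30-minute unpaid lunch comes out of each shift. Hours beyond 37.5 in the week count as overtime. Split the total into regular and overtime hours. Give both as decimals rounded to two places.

Regular 37.50 hours, overtime 5.78 hours

Wed: 05:05–15:31 = 10 h 26 min; less 30 min break → 9 h 56 min
Thu: 07:04–14:30 = 7 h 26 min; less 30 min break → 6 h 56 min
Fri: 10:57–19:08 = 8 h 11 min; less 30 min break → 7 h 41 min
Sat: 07:14–18:10 = 10 h 56 min; less 30 min break → 10 h 26 min
Sun: 09:43–18:31 = 8 h 48 min; less 30 min break → 8 h 18 min
Total worked: 43 h 17 min = 43.28 h.
Threshold 37.5 h → overtime 5 h 47 min, regular 37 h 30 min.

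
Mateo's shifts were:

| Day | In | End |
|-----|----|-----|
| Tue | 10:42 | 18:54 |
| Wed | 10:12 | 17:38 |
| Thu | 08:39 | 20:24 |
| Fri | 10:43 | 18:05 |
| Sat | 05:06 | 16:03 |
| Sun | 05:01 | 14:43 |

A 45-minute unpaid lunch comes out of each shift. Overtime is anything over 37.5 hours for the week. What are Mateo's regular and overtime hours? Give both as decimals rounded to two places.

Tue: 10:42–18:54 = 8 h 12 min; less 45 min break → 7 h 27 min
Wed: 10:12–17:38 = 7 h 26 min; less 45 min break → 6 h 41 min
Thu: 08:39–20:24 = 11 h 45 min; less 45 min break → 11 h 0 min
Fri: 10:43–18:05 = 7 h 22 min; less 45 min break → 6 h 37 min
Sat: 05:06–16:03 = 10 h 57 min; less 45 min break → 10 h 12 min
Sun: 05:01–14:43 = 9 h 42 min; less 45 min break → 8 h 57 min
Total worked: 50 h 54 min = 50.90 h.
Threshold 37.5 h → overtime 13 h 24 min, regular 37 h 30 min.

Regular 37.50 hours, overtime 13.40 hours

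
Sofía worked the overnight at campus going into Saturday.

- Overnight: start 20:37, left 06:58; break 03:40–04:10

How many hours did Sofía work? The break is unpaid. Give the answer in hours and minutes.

Overnight: 20:37 → midnight = 3 h 23 min; midnight → 06:58 = 6 h 58 min; span 10 h 21 min; less 30 min break → 9 h 51 min

9 h 51 min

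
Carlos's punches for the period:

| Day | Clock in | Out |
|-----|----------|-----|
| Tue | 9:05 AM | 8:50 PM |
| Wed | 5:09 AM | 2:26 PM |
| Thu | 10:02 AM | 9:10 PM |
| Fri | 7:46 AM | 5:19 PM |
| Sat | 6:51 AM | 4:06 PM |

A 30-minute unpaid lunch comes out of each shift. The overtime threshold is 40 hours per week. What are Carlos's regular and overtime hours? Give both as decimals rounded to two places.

Regular 40.00 hours, overtime 8.47 hours

Tue: 9:05 AM–8:50 PM = 11 h 45 min; less 30 min break → 11 h 15 min
Wed: 5:09 AM–2:26 PM = 9 h 17 min; less 30 min break → 8 h 47 min
Thu: 10:02 AM–9:10 PM = 11 h 8 min; less 30 min break → 10 h 38 min
Fri: 7:46 AM–5:19 PM = 9 h 33 min; less 30 min break → 9 h 3 min
Sat: 6:51 AM–4:06 PM = 9 h 15 min; less 30 min break → 8 h 45 min
Total worked: 48 h 28 min = 48.47 h.
Threshold 40 h → overtime 8 h 28 min, regular 40 h 0 min.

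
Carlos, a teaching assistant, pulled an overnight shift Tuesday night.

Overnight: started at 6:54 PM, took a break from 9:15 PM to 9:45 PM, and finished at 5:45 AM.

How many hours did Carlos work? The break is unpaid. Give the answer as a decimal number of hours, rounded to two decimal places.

10.35 hours

Overnight: 6:54 PM → midnight = 5 h 6 min; midnight → 5:45 AM = 5 h 45 min; span 10 h 51 min; less 30 min break → 10 h 21 min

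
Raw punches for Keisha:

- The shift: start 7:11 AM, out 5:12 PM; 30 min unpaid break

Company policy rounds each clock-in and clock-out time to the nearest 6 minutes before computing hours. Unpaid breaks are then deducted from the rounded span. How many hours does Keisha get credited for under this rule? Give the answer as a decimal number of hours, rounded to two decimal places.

9.50 hours

The shift: in 7:11 AM→7:12 AM, out 5:12 PM→5:12 PM; 10 h 0 min − 30 min = 9 h 30 min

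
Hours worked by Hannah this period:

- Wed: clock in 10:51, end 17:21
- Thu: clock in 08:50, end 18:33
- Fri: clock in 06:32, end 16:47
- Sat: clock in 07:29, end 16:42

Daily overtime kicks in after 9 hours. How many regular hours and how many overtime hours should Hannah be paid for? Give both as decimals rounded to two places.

Wed: 10:51–17:21 = 6 h 30 min
Thu: 08:50–18:33 = 9 h 43 min
Fri: 06:32–16:47 = 10 h 15 min
Sat: 07:29–16:42 = 9 h 13 min
Wed reg 6 h 30 min / OT 0 h 0 min; Thu reg 9 h 0 min / OT 0 h 43 min; Fri reg 9 h 0 min / OT 1 h 15 min; Sat reg 9 h 0 min / OT 0 h 13 min.
Totals: regular 33 h 30 min, overtime 2 h 11 min.

Regular 33.50 hours, overtime 2.18 hours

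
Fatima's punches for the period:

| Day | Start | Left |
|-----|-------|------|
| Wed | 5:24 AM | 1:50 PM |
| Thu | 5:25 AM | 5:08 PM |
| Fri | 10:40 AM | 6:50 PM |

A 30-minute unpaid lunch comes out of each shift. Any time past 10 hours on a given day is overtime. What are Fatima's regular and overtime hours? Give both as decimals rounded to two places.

Regular 25.60 hours, overtime 1.22 hours

Wed: 5:24 AM–1:50 PM = 8 h 26 min; less 30 min break → 7 h 56 min
Thu: 5:25 AM–5:08 PM = 11 h 43 min; less 30 min break → 11 h 13 min
Fri: 10:40 AM–6:50 PM = 8 h 10 min; less 30 min break → 7 h 40 min
Wed reg 7 h 56 min / OT 0 h 0 min; Thu reg 10 h 0 min / OT 1 h 13 min; Fri reg 7 h 40 min / OT 0 h 0 min.
Totals: regular 25 h 36 min, overtime 1 h 13 min.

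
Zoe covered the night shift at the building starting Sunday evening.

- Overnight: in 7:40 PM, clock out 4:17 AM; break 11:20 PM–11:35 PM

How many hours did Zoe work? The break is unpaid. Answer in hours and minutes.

8 h 22 min

Overnight: 7:40 PM → midnight = 4 h 20 min; midnight → 4:17 AM = 4 h 17 min; span 8 h 37 min; less 15 min break → 8 h 22 min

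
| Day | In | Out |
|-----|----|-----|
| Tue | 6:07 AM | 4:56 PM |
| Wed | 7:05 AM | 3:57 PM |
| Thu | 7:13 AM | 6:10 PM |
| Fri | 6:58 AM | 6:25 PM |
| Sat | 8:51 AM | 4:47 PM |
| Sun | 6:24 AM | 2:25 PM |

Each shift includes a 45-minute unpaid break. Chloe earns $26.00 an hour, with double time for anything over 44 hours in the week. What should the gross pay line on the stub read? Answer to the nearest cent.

$1639.73

Tue: 6:07 AM–4:56 PM = 10 h 49 min; less 45 min break → 10 h 4 min
Wed: 7:05 AM–3:57 PM = 8 h 52 min; less 45 min break → 8 h 7 min
Thu: 7:13 AM–6:10 PM = 10 h 57 min; less 45 min break → 10 h 12 min
Fri: 6:58 AM–6:25 PM = 11 h 27 min; less 45 min break → 10 h 42 min
Sat: 8:51 AM–4:47 PM = 7 h 56 min; less 45 min break → 7 h 11 min
Sun: 6:24 AM–2:25 PM = 8 h 1 min; less 45 min break → 7 h 16 min
Total worked: 53 h 32 min = 3212 min.
Regular 44 h 0 min = 2640 min at $26.00/h; overtime 9 h 32 min = 572 min at $52.00/h.
Pay = (2640 × $26.00 + 572 × $52.00) ÷ 60 = $1639.73.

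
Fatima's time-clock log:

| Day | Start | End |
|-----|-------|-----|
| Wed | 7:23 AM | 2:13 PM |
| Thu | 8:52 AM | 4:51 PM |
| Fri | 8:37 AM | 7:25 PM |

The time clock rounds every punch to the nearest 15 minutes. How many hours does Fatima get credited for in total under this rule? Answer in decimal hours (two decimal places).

25.75 hours

Wed: in 7:23 AM→7:30 AM, out 2:13 PM→2:15 PM; 6 h 45 min
Thu: in 8:52 AM→8:45 AM, out 4:51 PM→4:45 PM; 8 h 0 min
Fri: in 8:37 AM→8:30 AM, out 7:25 PM→7:30 PM; 11 h 0 min
Total credited: 25 h 45 min.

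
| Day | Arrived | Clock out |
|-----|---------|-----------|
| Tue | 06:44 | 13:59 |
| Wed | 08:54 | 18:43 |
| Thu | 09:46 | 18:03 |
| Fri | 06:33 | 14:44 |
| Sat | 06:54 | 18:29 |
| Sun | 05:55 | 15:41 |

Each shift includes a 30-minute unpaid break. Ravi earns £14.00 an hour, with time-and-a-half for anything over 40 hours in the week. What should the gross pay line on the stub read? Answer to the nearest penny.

£809.55

Tue: 06:44–13:59 = 7 h 15 min; less 30 min break → 6 h 45 min
Wed: 08:54–18:43 = 9 h 49 min; less 30 min break → 9 h 19 min
Thu: 09:46–18:03 = 8 h 17 min; less 30 min break → 7 h 47 min
Fri: 06:33–14:44 = 8 h 11 min; less 30 min break → 7 h 41 min
Sat: 06:54–18:29 = 11 h 35 min; less 30 min break → 11 h 5 min
Sun: 05:55–15:41 = 9 h 46 min; less 30 min break → 9 h 16 min
Total worked: 51 h 53 min = 3113 min.
Regular 40 h 0 min = 2400 min at £14.00/h; overtime 11 h 53 min = 713 min at £21.00/h.
Pay = (2400 × £14.00 + 713 × £21.00) ÷ 60 = £809.55.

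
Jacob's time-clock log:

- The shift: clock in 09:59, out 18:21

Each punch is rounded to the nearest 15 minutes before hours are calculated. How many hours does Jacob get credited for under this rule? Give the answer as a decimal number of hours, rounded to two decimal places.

8.25 hours

The shift: in 09:59→10:00, out 18:21→18:15; 8 h 15 min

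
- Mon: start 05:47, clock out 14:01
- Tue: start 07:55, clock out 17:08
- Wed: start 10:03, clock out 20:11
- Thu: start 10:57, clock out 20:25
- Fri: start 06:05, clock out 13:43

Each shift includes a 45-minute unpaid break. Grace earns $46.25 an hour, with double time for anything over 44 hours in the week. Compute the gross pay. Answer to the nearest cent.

$1893.17

Mon: 05:47–14:01 = 8 h 14 min; less 45 min break → 7 h 29 min
Tue: 07:55–17:08 = 9 h 13 min; less 45 min break → 8 h 28 min
Wed: 10:03–20:11 = 10 h 8 min; less 45 min break → 9 h 23 min
Thu: 10:57–20:25 = 9 h 28 min; less 45 min break → 8 h 43 min
Fri: 06:05–13:43 = 7 h 38 min; less 45 min break → 6 h 53 min
Total worked: 40 h 56 min = 2456 min.
Regular 40 h 56 min = 2456 min at $46.25/h; overtime 0 h 0 min = 0 min at $92.50/h.
Pay = (2456 × $46.25 + 0 × $92.50) ÷ 60 = $1893.17.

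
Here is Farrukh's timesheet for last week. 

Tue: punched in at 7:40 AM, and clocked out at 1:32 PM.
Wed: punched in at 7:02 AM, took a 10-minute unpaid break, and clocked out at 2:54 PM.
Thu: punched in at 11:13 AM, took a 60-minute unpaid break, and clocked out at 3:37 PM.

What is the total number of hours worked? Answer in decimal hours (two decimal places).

16.97 hours

Tue: 7:40 AM–1:32 PM = 5 h 52 min
Wed: 7:02 AM–2:54 PM = 7 h 52 min; less 10 min break → 7 h 42 min
Thu: 11:13 AM–3:37 PM = 4 h 24 min; less 60 min break → 3 h 24 min
Total: 5 h 52 min + 7 h 42 min + 3 h 24 min = 16 h 58 min.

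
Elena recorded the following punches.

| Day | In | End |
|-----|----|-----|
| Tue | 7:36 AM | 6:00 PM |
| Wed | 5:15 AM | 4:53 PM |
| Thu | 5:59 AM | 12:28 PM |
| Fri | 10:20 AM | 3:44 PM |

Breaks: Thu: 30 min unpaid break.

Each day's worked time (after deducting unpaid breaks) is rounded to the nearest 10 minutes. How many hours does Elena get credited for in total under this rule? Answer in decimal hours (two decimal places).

33.33 hours

Tue: 7:36 AM–6:00 PM = 10 h 24 min → rounds to 10 h 20 min
Wed: 5:15 AM–4:53 PM = 11 h 38 min → rounds to 11 h 40 min
Thu: 5:59 AM–12:28 PM = 6 h 29 min − 30 min = 5 h 59 min → rounds to 6 h 0 min
Fri: 10:20 AM–3:44 PM = 5 h 24 min → rounds to 5 h 20 min
Total credited: 33 h 20 min.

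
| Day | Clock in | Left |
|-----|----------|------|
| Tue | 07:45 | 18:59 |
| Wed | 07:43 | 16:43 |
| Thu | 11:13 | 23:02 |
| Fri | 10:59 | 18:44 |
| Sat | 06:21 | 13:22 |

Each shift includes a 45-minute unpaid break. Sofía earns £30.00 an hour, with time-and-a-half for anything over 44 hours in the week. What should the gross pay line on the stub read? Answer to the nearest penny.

£1292.00

Tue: 07:45–18:59 = 11 h 14 min; less 45 min break → 10 h 29 min
Wed: 07:43–16:43 = 9 h 0 min; less 45 min break → 8 h 15 min
Thu: 11:13–23:02 = 11 h 49 min; less 45 min break → 11 h 4 min
Fri: 10:59–18:44 = 7 h 45 min; less 45 min break → 7 h 0 min
Sat: 06:21–13:22 = 7 h 1 min; less 45 min break → 6 h 16 min
Total worked: 43 h 4 min = 2584 min.
Regular 43 h 4 min = 2584 min at £30.00/h; overtime 0 h 0 min = 0 min at £45.00/h.
Pay = (2584 × £30.00 + 0 × £45.00) ÷ 60 = £1292.00.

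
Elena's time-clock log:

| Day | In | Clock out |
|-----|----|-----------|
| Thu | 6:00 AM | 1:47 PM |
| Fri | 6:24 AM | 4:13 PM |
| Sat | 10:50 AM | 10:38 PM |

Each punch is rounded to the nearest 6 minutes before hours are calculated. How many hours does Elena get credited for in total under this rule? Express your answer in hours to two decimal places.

Thu: in 6:00 AM→6:00 AM, out 1:47 PM→1:48 PM; 7 h 48 min
Fri: in 6:24 AM→6:24 AM, out 4:13 PM→4:12 PM; 9 h 48 min
Sat: in 10:50 AM→10:48 AM, out 10:38 PM→10:36 PM; 11 h 48 min
Total credited: 29 h 24 min.

29.40 hours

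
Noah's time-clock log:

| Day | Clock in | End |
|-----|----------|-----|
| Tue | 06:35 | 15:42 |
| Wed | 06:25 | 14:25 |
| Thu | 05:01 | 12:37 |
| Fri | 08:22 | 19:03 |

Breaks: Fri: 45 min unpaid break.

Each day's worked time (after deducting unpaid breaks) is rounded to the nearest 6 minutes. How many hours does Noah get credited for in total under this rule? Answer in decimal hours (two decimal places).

Tue: 06:35–15:42 = 9 h 7 min → rounds to 9 h 6 min
Wed: 06:25–14:25 = 8 h 0 min → rounds to 8 h 0 min
Thu: 05:01–12:37 = 7 h 36 min → rounds to 7 h 36 min
Fri: 08:22–19:03 = 10 h 41 min − 45 min = 9 h 56 min → rounds to 9 h 54 min
Total credited: 34 h 36 min.

34.60 hours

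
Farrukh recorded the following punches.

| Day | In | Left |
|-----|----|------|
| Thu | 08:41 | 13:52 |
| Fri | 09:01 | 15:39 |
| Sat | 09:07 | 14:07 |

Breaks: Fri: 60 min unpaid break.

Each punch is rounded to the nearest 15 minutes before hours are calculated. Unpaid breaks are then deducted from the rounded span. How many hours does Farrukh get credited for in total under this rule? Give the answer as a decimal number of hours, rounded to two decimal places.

Thu: in 08:41→08:45, out 13:52→13:45; 5 h 0 min
Fri: in 09:01→09:00, out 15:39→15:45; 6 h 45 min − 60 min = 5 h 45 min
Sat: in 09:07→09:00, out 14:07→14:00; 5 h 0 min
Total credited: 15 h 45 min.

15.75 hours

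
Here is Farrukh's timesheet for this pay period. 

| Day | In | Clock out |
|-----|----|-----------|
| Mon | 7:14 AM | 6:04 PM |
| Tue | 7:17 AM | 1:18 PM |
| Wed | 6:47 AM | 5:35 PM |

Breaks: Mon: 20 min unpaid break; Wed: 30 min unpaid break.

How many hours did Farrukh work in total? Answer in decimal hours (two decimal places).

Mon: 7:14 AM–6:04 PM = 10 h 50 min; less 20 min break → 10 h 30 min
Tue: 7:17 AM–1:18 PM = 6 h 1 min
Wed: 6:47 AM–5:35 PM = 10 h 48 min; less 30 min break → 10 h 18 min
Total: 10 h 30 min + 6 h 1 min + 10 h 18 min = 26 h 49 min.

26.82 hours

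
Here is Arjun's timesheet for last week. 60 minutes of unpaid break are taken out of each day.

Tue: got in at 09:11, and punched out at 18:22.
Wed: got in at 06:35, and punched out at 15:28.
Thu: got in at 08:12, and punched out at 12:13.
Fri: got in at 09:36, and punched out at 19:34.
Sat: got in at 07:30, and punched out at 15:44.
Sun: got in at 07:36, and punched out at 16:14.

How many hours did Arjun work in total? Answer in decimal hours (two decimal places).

Tue: 09:11–18:22 = 9 h 11 min; less 60 min break → 8 h 11 min
Wed: 06:35–15:28 = 8 h 53 min; less 60 min break → 7 h 53 min
Thu: 08:12–12:13 = 4 h 1 min; less 60 min break → 3 h 1 min
Fri: 09:36–19:34 = 9 h 58 min; less 60 min break → 8 h 58 min
Sat: 07:30–15:44 = 8 h 14 min; less 60 min break → 7 h 14 min
Sun: 07:36–16:14 = 8 h 38 min; less 60 min break → 7 h 38 min
Total: 8 h 11 min + 7 h 53 min + 3 h 1 min + 8 h 58 min + 7 h 14 min + 7 h 38 min = 42 h 55 min.

42.92 hours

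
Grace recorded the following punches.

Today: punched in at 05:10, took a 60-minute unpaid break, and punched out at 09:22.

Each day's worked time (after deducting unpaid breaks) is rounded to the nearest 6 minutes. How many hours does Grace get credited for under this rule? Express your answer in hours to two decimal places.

3.20 hours

Today: 05:10–09:22 = 4 h 12 min − 60 min = 3 h 12 min → rounds to 3 h 12 min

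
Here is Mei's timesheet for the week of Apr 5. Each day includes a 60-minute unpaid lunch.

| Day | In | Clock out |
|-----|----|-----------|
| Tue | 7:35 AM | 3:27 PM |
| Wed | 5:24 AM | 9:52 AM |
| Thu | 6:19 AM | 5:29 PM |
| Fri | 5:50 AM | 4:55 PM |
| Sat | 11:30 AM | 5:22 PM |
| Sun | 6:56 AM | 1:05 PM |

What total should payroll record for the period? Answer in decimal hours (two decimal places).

Tue: 7:35 AM–3:27 PM = 7 h 52 min; less 60 min break → 6 h 52 min
Wed: 5:24 AM–9:52 AM = 4 h 28 min; less 60 min break → 3 h 28 min
Thu: 6:19 AM–5:29 PM = 11 h 10 min; less 60 min break → 10 h 10 min
Fri: 5:50 AM–4:55 PM = 11 h 5 min; less 60 min break → 10 h 5 min
Sat: 11:30 AM–5:22 PM = 5 h 52 min; less 60 min break → 4 h 52 min
Sun: 6:56 AM–1:05 PM = 6 h 9 min; less 60 min break → 5 h 9 min
Total: 6 h 52 min + 3 h 28 min + 10 h 10 min + 10 h 5 min + 4 h 52 min + 5 h 9 min = 40 h 36 min.

40.60 hours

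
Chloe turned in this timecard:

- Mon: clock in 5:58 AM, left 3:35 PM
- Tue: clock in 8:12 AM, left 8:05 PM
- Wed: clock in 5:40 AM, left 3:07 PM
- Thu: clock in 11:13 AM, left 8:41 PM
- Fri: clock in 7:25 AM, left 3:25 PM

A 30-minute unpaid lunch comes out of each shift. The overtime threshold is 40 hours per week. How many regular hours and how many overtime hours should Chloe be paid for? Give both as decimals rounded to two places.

Mon: 5:58 AM–3:35 PM = 9 h 37 min; less 30 min break → 9 h 7 min
Tue: 8:12 AM–8:05 PM = 11 h 53 min; less 30 min break → 11 h 23 min
Wed: 5:40 AM–3:07 PM = 9 h 27 min; less 30 min break → 8 h 57 min
Thu: 11:13 AM–8:41 PM = 9 h 28 min; less 30 min break → 8 h 58 min
Fri: 7:25 AM–3:25 PM = 8 h 0 min; less 30 min break → 7 h 30 min
Total worked: 45 h 55 min = 45.92 h.
Threshold 40 h → overtime 5 h 55 min, regular 40 h 0 min.

Regular 40.00 hours, overtime 5.92 hours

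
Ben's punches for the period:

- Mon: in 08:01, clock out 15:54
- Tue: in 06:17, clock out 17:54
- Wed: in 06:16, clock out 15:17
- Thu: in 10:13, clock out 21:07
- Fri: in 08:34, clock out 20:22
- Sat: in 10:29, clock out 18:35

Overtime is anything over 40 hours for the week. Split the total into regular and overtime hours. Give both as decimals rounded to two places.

Mon: 08:01–15:54 = 7 h 53 min
Tue: 06:17–17:54 = 11 h 37 min
Wed: 06:16–15:17 = 9 h 1 min
Thu: 10:13–21:07 = 10 h 54 min
Fri: 08:34–20:22 = 11 h 48 min
Sat: 10:29–18:35 = 8 h 6 min
Total worked: 59 h 19 min = 59.32 h.
Threshold 40 h → overtime 19 h 19 min, regular 40 h 0 min.

Regular 40.00 hours, overtime 19.32 hours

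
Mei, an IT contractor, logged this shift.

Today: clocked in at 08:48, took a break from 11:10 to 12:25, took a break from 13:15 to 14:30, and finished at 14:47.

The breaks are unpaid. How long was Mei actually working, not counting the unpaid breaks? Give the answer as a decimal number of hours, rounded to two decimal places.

Today: 08:48–14:47 = 5 h 59 min; less 150 min break → 3 h 29 min

3.48 hours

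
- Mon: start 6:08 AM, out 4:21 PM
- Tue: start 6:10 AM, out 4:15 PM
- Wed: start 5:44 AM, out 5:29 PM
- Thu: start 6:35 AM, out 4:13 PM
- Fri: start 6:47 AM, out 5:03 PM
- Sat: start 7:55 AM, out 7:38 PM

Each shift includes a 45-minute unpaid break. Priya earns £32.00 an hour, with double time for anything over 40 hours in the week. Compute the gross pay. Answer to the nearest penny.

Mon: 6:08 AM–4:21 PM = 10 h 13 min; less 45 min break → 9 h 28 min
Tue: 6:10 AM–4:15 PM = 10 h 5 min; less 45 min break → 9 h 20 min
Wed: 5:44 AM–5:29 PM = 11 h 45 min; less 45 min break → 11 h 0 min
Thu: 6:35 AM–4:13 PM = 9 h 38 min; less 45 min break → 8 h 53 min
Fri: 6:47 AM–5:03 PM = 10 h 16 min; less 45 min break → 9 h 31 min
Sat: 7:55 AM–7:38 PM = 11 h 43 min; less 45 min break → 10 h 58 min
Total worked: 59 h 10 min = 3550 min.
Regular 40 h 0 min = 2400 min at £32.00/h; overtime 19 h 10 min = 1150 min at £64.00/h.
Pay = (2400 × £32.00 + 1150 × £64.00) ÷ 60 = £2506.67.

£2506.67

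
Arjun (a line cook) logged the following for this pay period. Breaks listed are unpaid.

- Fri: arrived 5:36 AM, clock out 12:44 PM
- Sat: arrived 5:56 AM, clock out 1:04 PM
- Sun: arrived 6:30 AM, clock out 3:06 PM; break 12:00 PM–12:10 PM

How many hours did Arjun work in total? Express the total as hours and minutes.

Fri: 5:36 AM–12:44 PM = 7 h 8 min
Sat: 5:56 AM–1:04 PM = 7 h 8 min
Sun: 6:30 AM–3:06 PM = 8 h 36 min; less 10 min break → 8 h 26 min
Total: 7 h 8 min + 7 h 8 min + 8 h 26 min = 22 h 42 min.

22 h 42 min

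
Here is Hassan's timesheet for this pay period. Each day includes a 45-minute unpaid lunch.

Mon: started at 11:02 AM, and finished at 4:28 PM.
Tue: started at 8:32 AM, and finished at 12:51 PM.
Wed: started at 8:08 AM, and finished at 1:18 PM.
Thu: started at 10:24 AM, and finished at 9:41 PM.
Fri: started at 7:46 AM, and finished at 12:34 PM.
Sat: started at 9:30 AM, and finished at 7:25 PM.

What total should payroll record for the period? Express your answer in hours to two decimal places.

Mon: 11:02 AM–4:28 PM = 5 h 26 min; less 45 min break → 4 h 41 min
Tue: 8:32 AM–12:51 PM = 4 h 19 min; less 45 min break → 3 h 34 min
Wed: 8:08 AM–1:18 PM = 5 h 10 min; less 45 min break → 4 h 25 min
Thu: 10:24 AM–9:41 PM = 11 h 17 min; less 45 min break → 10 h 32 min
Fri: 7:46 AM–12:34 PM = 4 h 48 min; less 45 min break → 4 h 3 min
Sat: 9:30 AM–7:25 PM = 9 h 55 min; less 45 min break → 9 h 10 min
Total: 4 h 41 min + 3 h 34 min + 4 h 25 min + 10 h 32 min + 4 h 3 min + 9 h 10 min = 36 h 25 min.

36.42 hours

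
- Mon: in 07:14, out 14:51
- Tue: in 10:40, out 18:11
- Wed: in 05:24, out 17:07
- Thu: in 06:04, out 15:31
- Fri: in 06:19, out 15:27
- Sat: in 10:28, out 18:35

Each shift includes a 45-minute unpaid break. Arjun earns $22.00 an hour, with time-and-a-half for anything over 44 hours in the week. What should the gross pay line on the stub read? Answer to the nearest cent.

Mon: 07:14–14:51 = 7 h 37 min; less 45 min break → 6 h 52 min
Tue: 10:40–18:11 = 7 h 31 min; less 45 min break → 6 h 46 min
Wed: 05:24–17:07 = 11 h 43 min; less 45 min break → 10 h 58 min
Thu: 06:04–15:31 = 9 h 27 min; less 45 min break → 8 h 42 min
Fri: 06:19–15:27 = 9 h 8 min; less 45 min break → 8 h 23 min
Sat: 10:28–18:35 = 8 h 7 min; less 45 min break → 7 h 22 min
Total worked: 49 h 3 min = 2943 min.
Regular 44 h 0 min = 2640 min at $22.00/h; overtime 5 h 3 min = 303 min at $33.00/h.
Pay = (2640 × $22.00 + 303 × $33.00) ÷ 60 = $1134.65.

$1134.65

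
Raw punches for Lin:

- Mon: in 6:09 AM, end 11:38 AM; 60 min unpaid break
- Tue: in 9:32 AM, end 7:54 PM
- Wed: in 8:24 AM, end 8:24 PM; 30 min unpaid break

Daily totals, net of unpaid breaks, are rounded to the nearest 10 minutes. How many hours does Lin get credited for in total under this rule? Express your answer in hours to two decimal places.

Mon: 6:09 AM–11:38 AM = 5 h 29 min − 60 min = 4 h 29 min → rounds to 4 h 30 min
Tue: 9:32 AM–7:54 PM = 10 h 22 min → rounds to 10 h 20 min
Wed: 8:24 AM–8:24 PM = 12 h 0 min − 30 min = 11 h 30 min → rounds to 11 h 30 min
Total credited: 26 h 20 min.

26.33 hours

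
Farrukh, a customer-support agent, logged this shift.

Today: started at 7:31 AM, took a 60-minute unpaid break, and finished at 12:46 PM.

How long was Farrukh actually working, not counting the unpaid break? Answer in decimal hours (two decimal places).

4.25 hours

Today: 7:31 AM–12:46 PM = 5 h 15 min; less 60 min break → 4 h 15 min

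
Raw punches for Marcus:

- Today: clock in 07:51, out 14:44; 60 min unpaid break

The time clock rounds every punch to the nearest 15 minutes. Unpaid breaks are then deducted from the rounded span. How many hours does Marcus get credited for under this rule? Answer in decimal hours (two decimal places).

6.00 hours

Today: in 07:51→07:45, out 14:44→14:45; 7 h 0 min − 60 min = 6 h 0 min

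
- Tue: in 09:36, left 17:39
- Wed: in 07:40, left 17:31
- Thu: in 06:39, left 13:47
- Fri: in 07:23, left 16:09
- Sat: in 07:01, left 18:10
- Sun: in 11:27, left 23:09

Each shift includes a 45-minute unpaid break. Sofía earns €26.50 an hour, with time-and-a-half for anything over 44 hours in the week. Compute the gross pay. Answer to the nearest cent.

€1489.96

Tue: 09:36–17:39 = 8 h 3 min; less 45 min break → 7 h 18 min
Wed: 07:40–17:31 = 9 h 51 min; less 45 min break → 9 h 6 min
Thu: 06:39–13:47 = 7 h 8 min; less 45 min break → 6 h 23 min
Fri: 07:23–16:09 = 8 h 46 min; less 45 min break → 8 h 1 min
Sat: 07:01–18:10 = 11 h 9 min; less 45 min break → 10 h 24 min
Sun: 11:27–23:09 = 11 h 42 min; less 45 min break → 10 h 57 min
Total worked: 52 h 9 min = 3129 min.
Regular 44 h 0 min = 2640 min at €26.50/h; overtime 8 h 9 min = 489 min at €39.75/h.
Pay = (2640 × €26.50 + 489 × €39.75) ÷ 60 = €1489.96.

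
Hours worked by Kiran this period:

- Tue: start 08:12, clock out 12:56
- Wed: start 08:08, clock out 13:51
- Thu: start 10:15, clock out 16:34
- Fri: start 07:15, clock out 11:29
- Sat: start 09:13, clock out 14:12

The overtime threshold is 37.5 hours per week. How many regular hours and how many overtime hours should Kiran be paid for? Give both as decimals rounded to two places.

Regular 25.98 hours, overtime 0.00 hours

Tue: 08:12–12:56 = 4 h 44 min
Wed: 08:08–13:51 = 5 h 43 min
Thu: 10:15–16:34 = 6 h 19 min
Fri: 07:15–11:29 = 4 h 14 min
Sat: 09:13–14:12 = 4 h 59 min
Total worked: 25 h 59 min = 25.98 h.
Threshold 37.5 h → overtime 0 h 0 min, regular 25 h 59 min.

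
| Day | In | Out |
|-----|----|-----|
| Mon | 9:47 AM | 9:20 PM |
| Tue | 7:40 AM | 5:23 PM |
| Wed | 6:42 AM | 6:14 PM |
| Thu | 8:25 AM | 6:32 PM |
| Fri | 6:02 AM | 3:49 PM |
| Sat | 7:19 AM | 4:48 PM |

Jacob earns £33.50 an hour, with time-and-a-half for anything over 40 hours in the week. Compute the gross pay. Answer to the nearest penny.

Mon: 9:47 AM–9:20 PM = 11 h 33 min
Tue: 7:40 AM–5:23 PM = 9 h 43 min
Wed: 6:42 AM–6:14 PM = 11 h 32 min
Thu: 8:25 AM–6:32 PM = 10 h 7 min
Fri: 6:02 AM–3:49 PM = 9 h 47 min
Sat: 7:19 AM–4:48 PM = 9 h 29 min
Total worked: 62 h 11 min = 3731 min.
Regular 40 h 0 min = 2400 min at £33.50/h; overtime 22 h 11 min = 1331 min at £50.25/h.
Pay = (2400 × £33.50 + 1331 × £50.25) ÷ 60 = £2454.71.

£2454.71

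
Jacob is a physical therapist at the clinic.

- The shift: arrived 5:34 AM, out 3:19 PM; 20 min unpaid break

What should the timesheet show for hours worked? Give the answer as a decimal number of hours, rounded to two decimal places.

9.42 hours

The shift: 5:34 AM–3:19 PM = 9 h 45 min; less 20 min break → 9 h 25 min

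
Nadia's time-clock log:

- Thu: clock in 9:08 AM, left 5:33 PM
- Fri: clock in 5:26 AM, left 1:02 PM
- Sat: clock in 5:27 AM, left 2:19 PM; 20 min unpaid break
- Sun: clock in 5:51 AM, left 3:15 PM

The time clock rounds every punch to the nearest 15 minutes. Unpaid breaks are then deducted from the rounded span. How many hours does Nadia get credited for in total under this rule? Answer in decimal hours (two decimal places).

Thu: in 9:08 AM→9:15 AM, out 5:33 PM→5:30 PM; 8 h 15 min
Fri: in 5:26 AM→5:30 AM, out 1:02 PM→1:00 PM; 7 h 30 min
Sat: in 5:27 AM→5:30 AM, out 2:19 PM→2:15 PM; 8 h 45 min − 20 min = 8 h 25 min
Sun: in 5:51 AM→5:45 AM, out 3:15 PM→3:15 PM; 9 h 30 min
Total credited: 33 h 40 min.

33.67 hours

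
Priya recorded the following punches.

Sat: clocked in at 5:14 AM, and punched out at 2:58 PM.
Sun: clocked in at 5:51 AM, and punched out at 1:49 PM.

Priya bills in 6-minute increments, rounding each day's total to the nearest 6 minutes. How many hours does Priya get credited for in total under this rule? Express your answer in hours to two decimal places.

Sat: 5:14 AM–2:58 PM = 9 h 44 min → rounds to 9 h 42 min
Sun: 5:51 AM–1:49 PM = 7 h 58 min → rounds to 8 h 0 min
Total credited: 17 h 42 min.

17.70 hours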